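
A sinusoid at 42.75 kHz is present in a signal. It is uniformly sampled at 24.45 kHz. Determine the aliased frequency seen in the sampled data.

42.75 kHz mod fs = 18.3 kHz.
18.3 kHz > fs/2 = 12.225 kHz, folds to fs − 18.3 kHz = 6.15 kHz.

6.15 kHz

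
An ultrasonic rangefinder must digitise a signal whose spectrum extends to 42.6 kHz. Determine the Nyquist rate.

Nyquist rate = 2 × 42.6 kHz = 85.2 kHz.

85.2 kHz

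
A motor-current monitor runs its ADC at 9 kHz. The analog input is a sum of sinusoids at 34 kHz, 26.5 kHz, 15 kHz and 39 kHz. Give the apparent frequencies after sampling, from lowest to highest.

fs/2 = 4.5 kHz.
34 kHz mod fs = 7 kHz.
7 kHz > fs/2 = 4.5 kHz, folds to fs − 7 kHz = 2 kHz.
26.5 kHz mod fs = 8.5 kHz.
8.5 kHz > fs/2 = 4.5 kHz, folds to fs − 8.5 kHz = 0.5 kHz.
15 kHz mod fs = 6 kHz.
6 kHz > fs/2 = 4.5 kHz, folds to fs − 6 kHz = 3 kHz.
39 kHz mod fs = 3 kHz.
3 kHz ≤ fs/2 = 4.5 kHz, appears at 3 kHz.
Distinct values: {0.5 kHz, 2 kHz, 3 kHz}.

0.5 kHz, 2 kHz, 3 kHz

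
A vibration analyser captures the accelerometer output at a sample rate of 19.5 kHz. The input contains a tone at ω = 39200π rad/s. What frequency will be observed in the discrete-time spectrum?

ω = 39200π rad/s → f = ω/(2π) = 19600 Hz = 19.6 kHz.
19.6 kHz mod fs = 0.1 kHz.
0.1 kHz ≤ fs/2 = 9.75 kHz, appears at 0.1 kHz.

0.1 kHz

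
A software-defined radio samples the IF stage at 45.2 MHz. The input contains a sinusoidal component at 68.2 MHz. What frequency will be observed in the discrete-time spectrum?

68.2 MHz mod fs = 23 MHz.
23 MHz > fs/2 = 22.6 MHz, folds to fs − 23 MHz = 22.2 MHz.

22.2 MHz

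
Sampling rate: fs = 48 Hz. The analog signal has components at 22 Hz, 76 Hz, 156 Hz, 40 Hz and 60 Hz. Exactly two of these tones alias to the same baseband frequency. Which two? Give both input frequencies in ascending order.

60 Hz, 156 Hz

fs/2 = 24 Hz.
22 Hz ≤ fs/2 = 24 Hz, passes unchanged.
76 Hz mod fs = 28 Hz.
28 Hz > fs/2 = 24 Hz, folds to fs − 28 Hz = 20 Hz.
156 Hz mod fs = 12 Hz.
12 Hz ≤ fs/2 = 24 Hz, appears at 12 Hz.
40 Hz > fs/2 = 24 Hz, folds to fs − 40 Hz = 8 Hz.
60 Hz mod fs = 12 Hz.
12 Hz ≤ fs/2 = 24 Hz, appears at 12 Hz.
60 Hz and 156 Hz both map to 12 Hz.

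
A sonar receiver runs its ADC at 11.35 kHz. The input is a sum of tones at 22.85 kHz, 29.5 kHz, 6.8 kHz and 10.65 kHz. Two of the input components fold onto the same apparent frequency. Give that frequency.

4.55 kHz

fs/2 = 5.675 kHz.
22.85 kHz mod fs = 0.15 kHz.
0.15 kHz ≤ fs/2 = 5.675 kHz, appears at 0.15 kHz.
29.5 kHz mod fs = 6.8 kHz.
6.8 kHz > fs/2 = 5.675 kHz, folds to fs − 6.8 kHz = 4.55 kHz.
6.8 kHz > fs/2 = 5.675 kHz, folds to fs − 6.8 kHz = 4.55 kHz.
10.65 kHz > fs/2 = 5.675 kHz, folds to fs − 10.65 kHz = 0.7 kHz.
6.8 kHz and 29.5 kHz both map to 4.55 kHz.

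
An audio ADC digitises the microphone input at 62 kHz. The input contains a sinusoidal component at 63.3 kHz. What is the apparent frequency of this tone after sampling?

63.3 kHz mod fs = 1.3 kHz.
1.3 kHz ≤ fs/2 = 31 kHz, appears at 1.3 kHz.

1.3 kHz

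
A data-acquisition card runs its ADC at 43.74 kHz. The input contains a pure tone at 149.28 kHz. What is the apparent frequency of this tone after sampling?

149.28 kHz mod fs = 18.06 kHz.
18.06 kHz ≤ fs/2 = 21.87 kHz, appears at 18.06 kHz.

18.06 kHz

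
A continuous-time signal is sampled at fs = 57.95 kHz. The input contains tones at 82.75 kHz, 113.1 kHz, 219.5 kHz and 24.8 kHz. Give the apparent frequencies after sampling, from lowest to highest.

fs/2 = 28.975 kHz.
82.75 kHz mod fs = 24.8 kHz.
24.8 kHz ≤ fs/2 = 28.975 kHz, appears at 24.8 kHz.
113.1 kHz mod fs = 55.15 kHz.
55.15 kHz > fs/2 = 28.975 kHz, folds to fs − 55.15 kHz = 2.8 kHz.
219.5 kHz mod fs = 45.65 kHz.
45.65 kHz > fs/2 = 28.975 kHz, folds to fs − 45.65 kHz = 12.3 kHz.
24.8 kHz ≤ fs/2 = 28.975 kHz, passes unchanged.
Distinct values: {2.8 kHz, 12.3 kHz, 24.8 kHz}.

2.8 kHz, 12.3 kHz, 24.8 kHz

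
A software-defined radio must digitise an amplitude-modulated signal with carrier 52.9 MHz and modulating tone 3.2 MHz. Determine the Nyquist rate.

112.2 MHz

AM sidebands sit at fc ± fm = 49.7 MHz and 56.1 MHz.
Highest-frequency component: 56.1 MHz.
Nyquist rate = 2 × 56.1 MHz = 112.2 MHz.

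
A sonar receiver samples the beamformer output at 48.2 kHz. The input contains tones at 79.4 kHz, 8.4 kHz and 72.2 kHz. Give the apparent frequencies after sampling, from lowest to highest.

8.4 kHz, 17 kHz, 24 kHz

fs/2 = 24.1 kHz.
79.4 kHz mod fs = 31.2 kHz.
31.2 kHz > fs/2 = 24.1 kHz, folds to fs − 31.2 kHz = 17 kHz.
8.4 kHz ≤ fs/2 = 24.1 kHz, passes unchanged.
72.2 kHz mod fs = 24 kHz.
24 kHz ≤ fs/2 = 24.1 kHz, appears at 24 kHz.
Distinct values: {8.4 kHz, 17 kHz, 24 kHz}.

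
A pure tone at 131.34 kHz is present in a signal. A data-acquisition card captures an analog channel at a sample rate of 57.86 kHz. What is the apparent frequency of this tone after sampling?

131.34 kHz mod fs = 15.62 kHz.
15.62 kHz ≤ fs/2 = 28.93 kHz, appears at 15.62 kHz.

15.62 kHz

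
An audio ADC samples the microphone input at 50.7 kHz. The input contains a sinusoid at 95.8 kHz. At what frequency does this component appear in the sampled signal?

5.6 kHz

95.8 kHz mod fs = 45.1 kHz.
45.1 kHz > fs/2 = 25.35 kHz, folds to fs − 45.1 kHz = 5.6 kHz.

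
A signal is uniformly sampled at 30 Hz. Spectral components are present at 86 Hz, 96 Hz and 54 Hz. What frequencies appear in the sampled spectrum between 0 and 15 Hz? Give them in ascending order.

fs/2 = 15 Hz.
86 Hz mod fs = 26 Hz.
26 Hz > fs/2 = 15 Hz, folds to fs − 26 Hz = 4 Hz.
96 Hz mod fs = 6 Hz.
6 Hz ≤ fs/2 = 15 Hz, appears at 6 Hz.
54 Hz mod fs = 24 Hz.
24 Hz > fs/2 = 15 Hz, folds to fs − 24 Hz = 6 Hz.
Distinct values: {4 Hz, 6 Hz}.

4 Hz, 6 Hz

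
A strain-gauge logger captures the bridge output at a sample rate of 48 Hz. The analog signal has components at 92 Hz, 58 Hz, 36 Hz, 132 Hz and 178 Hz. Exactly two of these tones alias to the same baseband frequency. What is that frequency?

12 Hz

fs/2 = 24 Hz.
92 Hz mod fs = 44 Hz.
44 Hz > fs/2 = 24 Hz, folds to fs − 44 Hz = 4 Hz.
58 Hz mod fs = 10 Hz.
10 Hz ≤ fs/2 = 24 Hz, appears at 10 Hz.
36 Hz > fs/2 = 24 Hz, folds to fs − 36 Hz = 12 Hz.
132 Hz mod fs = 36 Hz.
36 Hz > fs/2 = 24 Hz, folds to fs − 36 Hz = 12 Hz.
178 Hz mod fs = 34 Hz.
34 Hz > fs/2 = 24 Hz, folds to fs − 34 Hz = 14 Hz.
36 Hz and 132 Hz both map to 12 Hz.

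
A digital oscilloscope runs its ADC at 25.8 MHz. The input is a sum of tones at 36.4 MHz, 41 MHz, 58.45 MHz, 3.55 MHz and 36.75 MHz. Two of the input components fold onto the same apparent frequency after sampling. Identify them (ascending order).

36.4 MHz, 41 MHz

fs/2 = 12.9 MHz.
36.4 MHz mod fs = 10.6 MHz.
10.6 MHz ≤ fs/2 = 12.9 MHz, appears at 10.6 MHz.
41 MHz mod fs = 15.2 MHz.
15.2 MHz > fs/2 = 12.9 MHz, folds to fs − 15.2 MHz = 10.6 MHz.
58.45 MHz mod fs = 6.85 MHz.
6.85 MHz ≤ fs/2 = 12.9 MHz, appears at 6.85 MHz.
3.55 MHz ≤ fs/2 = 12.9 MHz, passes unchanged.
36.75 MHz mod fs = 10.95 MHz.
10.95 MHz ≤ fs/2 = 12.9 MHz, appears at 10.95 MHz.
36.4 MHz and 41 MHz both map to 10.6 MHz.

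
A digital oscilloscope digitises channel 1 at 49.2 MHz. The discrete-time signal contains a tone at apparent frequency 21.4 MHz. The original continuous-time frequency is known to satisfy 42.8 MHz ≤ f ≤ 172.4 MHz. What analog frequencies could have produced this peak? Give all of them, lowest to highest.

Frequencies that alias to 21.4 MHz are k·fs ± 21.4 MHz for integer k ≥ 0.
k=0: 21.4 MHz.
k=1: 27.8 MHz, 70.6 MHz.
k=2: 77 MHz, 119.8 MHz.
k=3: 126.2 MHz, 169 MHz.
k=4: 175.4 MHz, 218.2 MHz.
Within [42.8 MHz, 172.4 MHz]: 70.6 MHz, 77 MHz, 119.8 MHz, 126.2 MHz, 169 MHz.

70.6 MHz, 77 MHz, 119.8 MHz, 126.2 MHz, 169 MHz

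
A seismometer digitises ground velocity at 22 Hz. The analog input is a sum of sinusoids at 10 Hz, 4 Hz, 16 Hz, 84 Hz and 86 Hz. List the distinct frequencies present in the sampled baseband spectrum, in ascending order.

fs/2 = 11 Hz.
10 Hz ≤ fs/2 = 11 Hz, passes unchanged.
4 Hz ≤ fs/2 = 11 Hz, passes unchanged.
16 Hz > fs/2 = 11 Hz, folds to fs − 16 Hz = 6 Hz.
84 Hz mod fs = 18 Hz.
18 Hz > fs/2 = 11 Hz, folds to fs − 18 Hz = 4 Hz.
86 Hz mod fs = 20 Hz.
20 Hz > fs/2 = 11 Hz, folds to fs − 20 Hz = 2 Hz.
Distinct values: {2 Hz, 4 Hz, 6 Hz, 10 Hz}.

2 Hz, 4 Hz, 6 Hz, 10 Hz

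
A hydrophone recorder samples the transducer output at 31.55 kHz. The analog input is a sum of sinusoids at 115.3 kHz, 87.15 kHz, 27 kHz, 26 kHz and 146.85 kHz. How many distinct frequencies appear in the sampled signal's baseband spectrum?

4

fs/2 = 15.775 kHz.
115.3 kHz mod fs = 20.65 kHz.
20.65 kHz > fs/2 = 15.775 kHz, folds to fs − 20.65 kHz = 10.9 kHz.
87.15 kHz mod fs = 24.05 kHz.
24.05 kHz > fs/2 = 15.775 kHz, folds to fs − 24.05 kHz = 7.5 kHz.
27 kHz > fs/2 = 15.775 kHz, folds to fs − 27 kHz = 4.55 kHz.
26 kHz > fs/2 = 15.775 kHz, folds to fs − 26 kHz = 5.55 kHz.
146.85 kHz mod fs = 20.65 kHz.
20.65 kHz > fs/2 = 15.775 kHz, folds to fs − 20.65 kHz = 10.9 kHz.
Distinct values: {4.55 kHz, 5.55 kHz, 7.5 kHz, 10.9 kHz} → 4.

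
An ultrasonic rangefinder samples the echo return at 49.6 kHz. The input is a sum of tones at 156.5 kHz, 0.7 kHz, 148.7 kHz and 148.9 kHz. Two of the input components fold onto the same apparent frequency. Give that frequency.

0.1 kHz

fs/2 = 24.8 kHz.
156.5 kHz mod fs = 7.7 kHz.
7.7 kHz ≤ fs/2 = 24.8 kHz, appears at 7.7 kHz.
0.7 kHz ≤ fs/2 = 24.8 kHz, passes unchanged.
148.7 kHz mod fs = 49.5 kHz.
49.5 kHz > fs/2 = 24.8 kHz, folds to fs − 49.5 kHz = 0.1 kHz.
148.9 kHz mod fs = 0.1 kHz.
0.1 kHz ≤ fs/2 = 24.8 kHz, appears at 0.1 kHz.
148.7 kHz and 148.9 kHz both map to 0.1 kHz.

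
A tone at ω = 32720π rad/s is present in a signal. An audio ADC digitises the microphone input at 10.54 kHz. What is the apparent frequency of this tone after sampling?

4.72 kHz

ω = 32720π rad/s → f = ω/(2π) = 16360 Hz = 16.36 kHz.
16.36 kHz mod fs = 5.82 kHz.
5.82 kHz > fs/2 = 5.27 kHz, folds to fs − 5.82 kHz = 4.72 kHz.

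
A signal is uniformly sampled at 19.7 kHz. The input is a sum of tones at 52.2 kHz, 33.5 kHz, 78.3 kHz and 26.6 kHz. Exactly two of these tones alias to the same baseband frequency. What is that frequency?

fs/2 = 9.85 kHz.
52.2 kHz mod fs = 12.8 kHz.
12.8 kHz > fs/2 = 9.85 kHz, folds to fs − 12.8 kHz = 6.9 kHz.
33.5 kHz mod fs = 13.8 kHz.
13.8 kHz > fs/2 = 9.85 kHz, folds to fs − 13.8 kHz = 5.9 kHz.
78.3 kHz mod fs = 19.2 kHz.
19.2 kHz > fs/2 = 9.85 kHz, folds to fs − 19.2 kHz = 0.5 kHz.
26.6 kHz mod fs = 6.9 kHz.
6.9 kHz ≤ fs/2 = 9.85 kHz, appears at 6.9 kHz.
26.6 kHz and 52.2 kHz both map to 6.9 kHz.

6.9 kHz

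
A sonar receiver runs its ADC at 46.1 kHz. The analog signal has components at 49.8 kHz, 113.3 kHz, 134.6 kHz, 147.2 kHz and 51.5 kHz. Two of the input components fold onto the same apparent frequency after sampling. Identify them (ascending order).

49.8 kHz, 134.6 kHz

fs/2 = 23.05 kHz.
49.8 kHz mod fs = 3.7 kHz.
3.7 kHz ≤ fs/2 = 23.05 kHz, appears at 3.7 kHz.
113.3 kHz mod fs = 21.1 kHz.
21.1 kHz ≤ fs/2 = 23.05 kHz, appears at 21.1 kHz.
134.6 kHz mod fs = 42.4 kHz.
42.4 kHz > fs/2 = 23.05 kHz, folds to fs − 42.4 kHz = 3.7 kHz.
147.2 kHz mod fs = 8.9 kHz.
8.9 kHz ≤ fs/2 = 23.05 kHz, appears at 8.9 kHz.
51.5 kHz mod fs = 5.4 kHz.
5.4 kHz ≤ fs/2 = 23.05 kHz, appears at 5.4 kHz.
49.8 kHz and 134.6 kHz both map to 3.7 kHz.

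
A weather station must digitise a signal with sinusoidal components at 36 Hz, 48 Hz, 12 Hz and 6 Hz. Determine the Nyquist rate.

96 Hz

Highest-frequency component: 48 Hz.
Nyquist rate = 2 × 48 Hz = 96 Hz.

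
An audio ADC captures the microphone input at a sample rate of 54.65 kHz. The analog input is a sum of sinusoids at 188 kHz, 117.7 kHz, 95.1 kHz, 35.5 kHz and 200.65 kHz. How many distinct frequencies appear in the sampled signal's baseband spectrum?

5

fs/2 = 27.325 kHz.
188 kHz mod fs = 24.05 kHz.
24.05 kHz ≤ fs/2 = 27.325 kHz, appears at 24.05 kHz.
117.7 kHz mod fs = 8.4 kHz.
8.4 kHz ≤ fs/2 = 27.325 kHz, appears at 8.4 kHz.
95.1 kHz mod fs = 40.45 kHz.
40.45 kHz > fs/2 = 27.325 kHz, folds to fs − 40.45 kHz = 14.2 kHz.
35.5 kHz > fs/2 = 27.325 kHz, folds to fs − 35.5 kHz = 19.15 kHz.
200.65 kHz mod fs = 36.7 kHz.
36.7 kHz > fs/2 = 27.325 kHz, folds to fs − 36.7 kHz = 17.95 kHz.
Distinct values: {8.4 kHz, 14.2 kHz, 17.95 kHz, 19.15 kHz, 24.05 kHz} → 5.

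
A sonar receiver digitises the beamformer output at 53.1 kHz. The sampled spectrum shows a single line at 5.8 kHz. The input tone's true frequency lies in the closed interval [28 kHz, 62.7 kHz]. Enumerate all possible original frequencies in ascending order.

Frequencies that alias to 5.8 kHz are k·fs ± 5.8 kHz for integer k ≥ 0.
k=0: 5.8 kHz.
k=1: 47.3 kHz, 58.9 kHz.
k=2: 100.4 kHz, 112 kHz.
Within [28 kHz, 62.7 kHz]: 47.3 kHz, 58.9 kHz.

47.3 kHz, 58.9 kHz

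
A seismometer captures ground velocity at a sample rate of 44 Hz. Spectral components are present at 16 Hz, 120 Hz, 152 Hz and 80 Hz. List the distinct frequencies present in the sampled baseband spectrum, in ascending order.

fs/2 = 22 Hz.
16 Hz ≤ fs/2 = 22 Hz, passes unchanged.
120 Hz mod fs = 32 Hz.
32 Hz > fs/2 = 22 Hz, folds to fs − 32 Hz = 12 Hz.
152 Hz mod fs = 20 Hz.
20 Hz ≤ fs/2 = 22 Hz, appears at 20 Hz.
80 Hz mod fs = 36 Hz.
36 Hz > fs/2 = 22 Hz, folds to fs − 36 Hz = 8 Hz.
Distinct values: {8 Hz, 12 Hz, 16 Hz, 20 Hz}.

8 Hz, 12 Hz, 16 Hz, 20 Hz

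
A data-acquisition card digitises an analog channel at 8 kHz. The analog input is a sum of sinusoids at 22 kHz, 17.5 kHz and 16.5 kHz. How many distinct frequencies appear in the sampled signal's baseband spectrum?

3

fs/2 = 4 kHz.
22 kHz mod fs = 6 kHz.
6 kHz > fs/2 = 4 kHz, folds to fs − 6 kHz = 2 kHz.
17.5 kHz mod fs = 1.5 kHz.
1.5 kHz ≤ fs/2 = 4 kHz, appears at 1.5 kHz.
16.5 kHz mod fs = 0.5 kHz.
0.5 kHz ≤ fs/2 = 4 kHz, appears at 0.5 kHz.
Distinct values: {0.5 kHz, 1.5 kHz, 2 kHz} → 3.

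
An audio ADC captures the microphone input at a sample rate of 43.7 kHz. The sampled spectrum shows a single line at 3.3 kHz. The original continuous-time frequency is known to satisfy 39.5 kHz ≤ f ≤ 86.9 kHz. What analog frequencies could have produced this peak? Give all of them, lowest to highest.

Frequencies that alias to 3.3 kHz are k·fs ± 3.3 kHz for integer k ≥ 0.
k=0: 3.3 kHz.
k=1: 40.4 kHz, 47 kHz.
k=2: 84.1 kHz, 90.7 kHz.
k=3: 127.8 kHz, 134.4 kHz.
Within [39.5 kHz, 86.9 kHz]: 40.4 kHz, 47 kHz, 84.1 kHz.

40.4 kHz, 47 kHz, 84.1 kHz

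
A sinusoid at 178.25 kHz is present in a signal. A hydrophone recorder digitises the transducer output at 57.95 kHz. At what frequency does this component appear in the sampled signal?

4.4 kHz

178.25 kHz mod fs = 4.4 kHz.
4.4 kHz ≤ fs/2 = 28.975 kHz, appears at 4.4 kHz.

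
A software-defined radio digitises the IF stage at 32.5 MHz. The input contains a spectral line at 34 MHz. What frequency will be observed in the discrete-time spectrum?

1.5 MHz

34 MHz mod fs = 1.5 MHz.
1.5 MHz ≤ fs/2 = 16.25 MHz, appears at 1.5 MHz.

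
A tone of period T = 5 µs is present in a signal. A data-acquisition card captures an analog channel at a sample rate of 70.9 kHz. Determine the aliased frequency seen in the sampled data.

T = 5 µs → f = 1/T = 200 kHz.
200 kHz mod fs = 58.2 kHz.
58.2 kHz > fs/2 = 35.45 kHz, folds to fs − 58.2 kHz = 12.7 kHz.

12.7 kHz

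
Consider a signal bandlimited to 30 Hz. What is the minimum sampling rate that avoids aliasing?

60 Hz

Nyquist rate = 2 × 30 Hz = 60 Hz.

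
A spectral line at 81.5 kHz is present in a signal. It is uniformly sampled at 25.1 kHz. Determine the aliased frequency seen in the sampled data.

6.2 kHz

81.5 kHz mod fs = 6.2 kHz.
6.2 kHz ≤ fs/2 = 12.55 kHz, appears at 6.2 kHz.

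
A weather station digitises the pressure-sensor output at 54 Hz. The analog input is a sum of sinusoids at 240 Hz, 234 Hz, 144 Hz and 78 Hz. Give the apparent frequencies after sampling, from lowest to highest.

fs/2 = 27 Hz.
240 Hz mod fs = 24 Hz.
24 Hz ≤ fs/2 = 27 Hz, appears at 24 Hz.
234 Hz mod fs = 18 Hz.
18 Hz ≤ fs/2 = 27 Hz, appears at 18 Hz.
144 Hz mod fs = 36 Hz.
36 Hz > fs/2 = 27 Hz, folds to fs − 36 Hz = 18 Hz.
78 Hz mod fs = 24 Hz.
24 Hz ≤ fs/2 = 27 Hz, appears at 24 Hz.
Distinct values: {18 Hz, 24 Hz}.

18 Hz, 24 Hz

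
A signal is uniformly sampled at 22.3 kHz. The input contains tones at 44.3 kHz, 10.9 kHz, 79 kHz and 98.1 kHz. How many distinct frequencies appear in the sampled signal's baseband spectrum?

fs/2 = 11.15 kHz.
44.3 kHz mod fs = 22 kHz.
22 kHz > fs/2 = 11.15 kHz, folds to fs − 22 kHz = 0.3 kHz.
10.9 kHz ≤ fs/2 = 11.15 kHz, passes unchanged.
79 kHz mod fs = 12.1 kHz.
12.1 kHz > fs/2 = 11.15 kHz, folds to fs − 12.1 kHz = 10.2 kHz.
98.1 kHz mod fs = 8.9 kHz.
8.9 kHz ≤ fs/2 = 11.15 kHz, appears at 8.9 kHz.
Distinct values: {0.3 kHz, 8.9 kHz, 10.2 kHz, 10.9 kHz} → 4.

4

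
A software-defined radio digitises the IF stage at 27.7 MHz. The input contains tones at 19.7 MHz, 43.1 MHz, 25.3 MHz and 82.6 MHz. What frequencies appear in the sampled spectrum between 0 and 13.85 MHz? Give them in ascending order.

fs/2 = 13.85 MHz.
19.7 MHz > fs/2 = 13.85 MHz, folds to fs − 19.7 MHz = 8 MHz.
43.1 MHz mod fs = 15.4 MHz.
15.4 MHz > fs/2 = 13.85 MHz, folds to fs − 15.4 MHz = 12.3 MHz.
25.3 MHz > fs/2 = 13.85 MHz, folds to fs − 25.3 MHz = 2.4 MHz.
82.6 MHz mod fs = 27.2 MHz.
27.2 MHz > fs/2 = 13.85 MHz, folds to fs − 27.2 MHz = 0.5 MHz.
Distinct values: {0.5 MHz, 2.4 MHz, 8 MHz, 12.3 MHz}.

0.5 MHz, 2.4 MHz, 8 MHz, 12.3 MHz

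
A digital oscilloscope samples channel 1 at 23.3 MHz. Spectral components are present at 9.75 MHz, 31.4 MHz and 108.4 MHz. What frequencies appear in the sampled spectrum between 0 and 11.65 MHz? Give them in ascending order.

8.1 MHz, 9.75 MHz

fs/2 = 11.65 MHz.
9.75 MHz ≤ fs/2 = 11.65 MHz, passes unchanged.
31.4 MHz mod fs = 8.1 MHz.
8.1 MHz ≤ fs/2 = 11.65 MHz, appears at 8.1 MHz.
108.4 MHz mod fs = 15.2 MHz.
15.2 MHz > fs/2 = 11.65 MHz, folds to fs − 15.2 MHz = 8.1 MHz.
Distinct values: {8.1 MHz, 9.75 MHz}.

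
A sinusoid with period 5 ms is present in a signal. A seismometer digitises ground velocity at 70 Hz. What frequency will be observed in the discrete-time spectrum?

10 Hz

T = 5 ms → f = 1/T = 200 Hz.
200 Hz mod fs = 60 Hz.
60 Hz > fs/2 = 35 Hz, folds to fs − 60 Hz = 10 Hz.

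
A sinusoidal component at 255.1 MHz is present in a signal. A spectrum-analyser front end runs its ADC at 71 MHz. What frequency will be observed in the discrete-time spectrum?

255.1 MHz mod fs = 42.1 MHz.
42.1 MHz > fs/2 = 35.5 MHz, folds to fs − 42.1 MHz = 28.9 MHz.

28.9 MHz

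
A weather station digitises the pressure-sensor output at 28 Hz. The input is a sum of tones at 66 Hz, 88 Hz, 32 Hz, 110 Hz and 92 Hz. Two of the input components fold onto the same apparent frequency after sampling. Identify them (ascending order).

fs/2 = 14 Hz.
66 Hz mod fs = 10 Hz.
10 Hz ≤ fs/2 = 14 Hz, appears at 10 Hz.
88 Hz mod fs = 4 Hz.
4 Hz ≤ fs/2 = 14 Hz, appears at 4 Hz.
32 Hz mod fs = 4 Hz.
4 Hz ≤ fs/2 = 14 Hz, appears at 4 Hz.
110 Hz mod fs = 26 Hz.
26 Hz > fs/2 = 14 Hz, folds to fs − 26 Hz = 2 Hz.
92 Hz mod fs = 8 Hz.
8 Hz ≤ fs/2 = 14 Hz, appears at 8 Hz.
32 Hz and 88 Hz both map to 4 Hz.

32 Hz, 88 Hz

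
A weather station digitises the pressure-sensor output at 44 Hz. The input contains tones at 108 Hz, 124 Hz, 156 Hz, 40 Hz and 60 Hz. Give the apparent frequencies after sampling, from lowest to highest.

4 Hz, 8 Hz, 16 Hz, 20 Hz

fs/2 = 22 Hz.
108 Hz mod fs = 20 Hz.
20 Hz ≤ fs/2 = 22 Hz, appears at 20 Hz.
124 Hz mod fs = 36 Hz.
36 Hz > fs/2 = 22 Hz, folds to fs − 36 Hz = 8 Hz.
156 Hz mod fs = 24 Hz.
24 Hz > fs/2 = 22 Hz, folds to fs − 24 Hz = 20 Hz.
40 Hz > fs/2 = 22 Hz, folds to fs − 40 Hz = 4 Hz.
60 Hz mod fs = 16 Hz.
16 Hz ≤ fs/2 = 22 Hz, appears at 16 Hz.
Distinct values: {4 Hz, 8 Hz, 16 Hz, 20 Hz}.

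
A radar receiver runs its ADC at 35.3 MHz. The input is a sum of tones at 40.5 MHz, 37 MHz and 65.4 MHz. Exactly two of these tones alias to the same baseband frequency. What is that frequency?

fs/2 = 17.65 MHz.
40.5 MHz mod fs = 5.2 MHz.
5.2 MHz ≤ fs/2 = 17.65 MHz, appears at 5.2 MHz.
37 MHz mod fs = 1.7 MHz.
1.7 MHz ≤ fs/2 = 17.65 MHz, appears at 1.7 MHz.
65.4 MHz mod fs = 30.1 MHz.
30.1 MHz > fs/2 = 17.65 MHz, folds to fs − 30.1 MHz = 5.2 MHz.
40.5 MHz and 65.4 MHz both map to 5.2 MHz.

5.2 MHz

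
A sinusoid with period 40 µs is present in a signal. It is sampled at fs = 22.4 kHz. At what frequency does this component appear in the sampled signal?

2.6 kHz

T = 40 µs → f = 1/T = 25 kHz.
25 kHz mod fs = 2.6 kHz.
2.6 kHz ≤ fs/2 = 11.2 kHz, appears at 2.6 kHz.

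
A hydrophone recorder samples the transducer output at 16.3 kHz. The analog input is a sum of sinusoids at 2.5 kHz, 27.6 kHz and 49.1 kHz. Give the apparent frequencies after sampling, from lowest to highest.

0.2 kHz, 2.5 kHz, 5 kHz

fs/2 = 8.15 kHz.
2.5 kHz ≤ fs/2 = 8.15 kHz, passes unchanged.
27.6 kHz mod fs = 11.3 kHz.
11.3 kHz > fs/2 = 8.15 kHz, folds to fs − 11.3 kHz = 5 kHz.
49.1 kHz mod fs = 0.2 kHz.
0.2 kHz ≤ fs/2 = 8.15 kHz, appears at 0.2 kHz.
Distinct values: {0.2 kHz, 2.5 kHz, 5 kHz}.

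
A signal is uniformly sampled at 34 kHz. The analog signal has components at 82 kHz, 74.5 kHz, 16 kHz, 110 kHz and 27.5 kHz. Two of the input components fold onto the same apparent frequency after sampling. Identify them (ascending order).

fs/2 = 17 kHz.
82 kHz mod fs = 14 kHz.
14 kHz ≤ fs/2 = 17 kHz, appears at 14 kHz.
74.5 kHz mod fs = 6.5 kHz.
6.5 kHz ≤ fs/2 = 17 kHz, appears at 6.5 kHz.
16 kHz ≤ fs/2 = 17 kHz, passes unchanged.
110 kHz mod fs = 8 kHz.
8 kHz ≤ fs/2 = 17 kHz, appears at 8 kHz.
27.5 kHz > fs/2 = 17 kHz, folds to fs − 27.5 kHz = 6.5 kHz.
27.5 kHz and 74.5 kHz both map to 6.5 kHz.

27.5 kHz, 74.5 kHz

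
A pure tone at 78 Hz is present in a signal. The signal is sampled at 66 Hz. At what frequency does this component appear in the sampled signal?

78 Hz mod fs = 12 Hz.
12 Hz ≤ fs/2 = 33 Hz, appears at 12 Hz.

12 Hz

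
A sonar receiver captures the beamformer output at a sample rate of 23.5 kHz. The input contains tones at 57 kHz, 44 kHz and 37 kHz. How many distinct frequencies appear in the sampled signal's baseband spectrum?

fs/2 = 11.75 kHz.
57 kHz mod fs = 10 kHz.
10 kHz ≤ fs/2 = 11.75 kHz, appears at 10 kHz.
44 kHz mod fs = 20.5 kHz.
20.5 kHz > fs/2 = 11.75 kHz, folds to fs − 20.5 kHz = 3 kHz.
37 kHz mod fs = 13.5 kHz.
13.5 kHz > fs/2 = 11.75 kHz, folds to fs − 13.5 kHz = 10 kHz.
Distinct values: {3 kHz, 10 kHz} → 2.

2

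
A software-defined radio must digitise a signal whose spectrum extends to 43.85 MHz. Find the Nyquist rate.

87.7 MHz

Nyquist rate = 2 × 43.85 MHz = 87.7 MHz.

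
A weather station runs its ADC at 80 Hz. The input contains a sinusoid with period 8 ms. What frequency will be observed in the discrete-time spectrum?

35 Hz

T = 8 ms → f = 1/T = 125 Hz.
125 Hz mod fs = 45 Hz.
45 Hz > fs/2 = 40 Hz, folds to fs − 45 Hz = 35 Hz.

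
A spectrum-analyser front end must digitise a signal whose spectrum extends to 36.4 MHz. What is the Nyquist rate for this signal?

Nyquist rate = 2 × 36.4 MHz = 72.8 MHz.

72.8 MHz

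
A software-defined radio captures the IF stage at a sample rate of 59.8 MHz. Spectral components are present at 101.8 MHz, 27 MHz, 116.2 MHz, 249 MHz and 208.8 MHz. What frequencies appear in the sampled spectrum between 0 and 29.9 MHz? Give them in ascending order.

3.4 MHz, 9.8 MHz, 17.8 MHz, 27 MHz, 29.4 MHz

fs/2 = 29.9 MHz.
101.8 MHz mod fs = 42 MHz.
42 MHz > fs/2 = 29.9 MHz, folds to fs − 42 MHz = 17.8 MHz.
27 MHz ≤ fs/2 = 29.9 MHz, passes unchanged.
116.2 MHz mod fs = 56.4 MHz.
56.4 MHz > fs/2 = 29.9 MHz, folds to fs − 56.4 MHz = 3.4 MHz.
249 MHz mod fs = 9.8 MHz.
9.8 MHz ≤ fs/2 = 29.9 MHz, appears at 9.8 MHz.
208.8 MHz mod fs = 29.4 MHz.
29.4 MHz ≤ fs/2 = 29.9 MHz, appears at 29.4 MHz.
Distinct values: {3.4 MHz, 9.8 MHz, 17.8 MHz, 27 MHz, 29.4 MHz}.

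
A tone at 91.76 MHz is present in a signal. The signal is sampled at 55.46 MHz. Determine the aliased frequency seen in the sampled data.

91.76 MHz mod fs = 36.3 MHz.
36.3 MHz > fs/2 = 27.73 MHz, folds to fs − 36.3 MHz = 19.16 MHz.

19.16 MHz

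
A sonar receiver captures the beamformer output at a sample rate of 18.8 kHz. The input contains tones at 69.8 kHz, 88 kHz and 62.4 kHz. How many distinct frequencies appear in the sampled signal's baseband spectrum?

fs/2 = 9.4 kHz.
69.8 kHz mod fs = 13.4 kHz.
13.4 kHz > fs/2 = 9.4 kHz, folds to fs − 13.4 kHz = 5.4 kHz.
88 kHz mod fs = 12.8 kHz.
12.8 kHz > fs/2 = 9.4 kHz, folds to fs − 12.8 kHz = 6 kHz.
62.4 kHz mod fs = 6 kHz.
6 kHz ≤ fs/2 = 9.4 kHz, appears at 6 kHz.
Distinct values: {5.4 kHz, 6 kHz} → 2.

2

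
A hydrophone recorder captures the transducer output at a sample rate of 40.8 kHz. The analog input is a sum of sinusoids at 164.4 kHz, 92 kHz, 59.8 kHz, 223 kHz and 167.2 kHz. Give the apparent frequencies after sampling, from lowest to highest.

1.2 kHz, 4 kHz, 10.4 kHz, 19 kHz

fs/2 = 20.4 kHz.
164.4 kHz mod fs = 1.2 kHz.
1.2 kHz ≤ fs/2 = 20.4 kHz, appears at 1.2 kHz.
92 kHz mod fs = 10.4 kHz.
10.4 kHz ≤ fs/2 = 20.4 kHz, appears at 10.4 kHz.
59.8 kHz mod fs = 19 kHz.
19 kHz ≤ fs/2 = 20.4 kHz, appears at 19 kHz.
223 kHz mod fs = 19 kHz.
19 kHz ≤ fs/2 = 20.4 kHz, appears at 19 kHz.
167.2 kHz mod fs = 4 kHz.
4 kHz ≤ fs/2 = 20.4 kHz, appears at 4 kHz.
Distinct values: {1.2 kHz, 4 kHz, 10.4 kHz, 19 kHz}.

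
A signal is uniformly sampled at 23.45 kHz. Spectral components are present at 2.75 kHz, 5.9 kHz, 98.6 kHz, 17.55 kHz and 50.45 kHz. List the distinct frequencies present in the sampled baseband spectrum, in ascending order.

fs/2 = 11.725 kHz.
2.75 kHz ≤ fs/2 = 11.725 kHz, passes unchanged.
5.9 kHz ≤ fs/2 = 11.725 kHz, passes unchanged.
98.6 kHz mod fs = 4.8 kHz.
4.8 kHz ≤ fs/2 = 11.725 kHz, appears at 4.8 kHz.
17.55 kHz > fs/2 = 11.725 kHz, folds to fs − 17.55 kHz = 5.9 kHz.
50.45 kHz mod fs = 3.55 kHz.
3.55 kHz ≤ fs/2 = 11.725 kHz, appears at 3.55 kHz.
Distinct values: {2.75 kHz, 3.55 kHz, 4.8 kHz, 5.9 kHz}.

2.75 kHz, 3.55 kHz, 4.8 kHz, 5.9 kHz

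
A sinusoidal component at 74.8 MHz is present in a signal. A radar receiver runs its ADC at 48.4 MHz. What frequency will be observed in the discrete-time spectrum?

22 MHz

74.8 MHz mod fs = 26.4 MHz.
26.4 MHz > fs/2 = 24.2 MHz, folds to fs − 26.4 MHz = 22 MHz.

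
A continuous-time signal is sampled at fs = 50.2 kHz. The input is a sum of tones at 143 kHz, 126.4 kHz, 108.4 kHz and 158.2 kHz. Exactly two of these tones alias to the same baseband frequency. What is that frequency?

fs/2 = 25.1 kHz.
143 kHz mod fs = 42.6 kHz.
42.6 kHz > fs/2 = 25.1 kHz, folds to fs − 42.6 kHz = 7.6 kHz.
126.4 kHz mod fs = 26 kHz.
26 kHz > fs/2 = 25.1 kHz, folds to fs − 26 kHz = 24.2 kHz.
108.4 kHz mod fs = 8 kHz.
8 kHz ≤ fs/2 = 25.1 kHz, appears at 8 kHz.
158.2 kHz mod fs = 7.6 kHz.
7.6 kHz ≤ fs/2 = 25.1 kHz, appears at 7.6 kHz.
143 kHz and 158.2 kHz both map to 7.6 kHz.

7.6 kHz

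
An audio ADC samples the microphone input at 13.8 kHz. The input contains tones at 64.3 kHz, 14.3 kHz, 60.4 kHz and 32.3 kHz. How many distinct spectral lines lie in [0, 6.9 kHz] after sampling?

3

fs/2 = 6.9 kHz.
64.3 kHz mod fs = 9.1 kHz.
9.1 kHz > fs/2 = 6.9 kHz, folds to fs − 9.1 kHz = 4.7 kHz.
14.3 kHz mod fs = 0.5 kHz.
0.5 kHz ≤ fs/2 = 6.9 kHz, appears at 0.5 kHz.
60.4 kHz mod fs = 5.2 kHz.
5.2 kHz ≤ fs/2 = 6.9 kHz, appears at 5.2 kHz.
32.3 kHz mod fs = 4.7 kHz.
4.7 kHz ≤ fs/2 = 6.9 kHz, appears at 4.7 kHz.
Distinct values: {0.5 kHz, 4.7 kHz, 5.2 kHz} → 3.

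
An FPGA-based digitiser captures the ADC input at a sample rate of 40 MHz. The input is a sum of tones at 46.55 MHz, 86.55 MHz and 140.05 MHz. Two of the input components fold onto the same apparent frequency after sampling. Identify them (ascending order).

fs/2 = 20 MHz.
46.55 MHz mod fs = 6.55 MHz.
6.55 MHz ≤ fs/2 = 20 MHz, appears at 6.55 MHz.
86.55 MHz mod fs = 6.55 MHz.
6.55 MHz ≤ fs/2 = 20 MHz, appears at 6.55 MHz.
140.05 MHz mod fs = 20.05 MHz.
20.05 MHz > fs/2 = 20 MHz, folds to fs − 20.05 MHz = 19.95 MHz.
46.55 MHz and 86.55 MHz both map to 6.55 MHz.

46.55 MHz, 86.55 MHz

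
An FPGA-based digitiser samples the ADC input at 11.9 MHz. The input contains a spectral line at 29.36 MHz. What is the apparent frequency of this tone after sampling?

29.36 MHz mod fs = 5.56 MHz.
5.56 MHz ≤ fs/2 = 5.95 MHz, appears at 5.56 MHz.

5.56 MHz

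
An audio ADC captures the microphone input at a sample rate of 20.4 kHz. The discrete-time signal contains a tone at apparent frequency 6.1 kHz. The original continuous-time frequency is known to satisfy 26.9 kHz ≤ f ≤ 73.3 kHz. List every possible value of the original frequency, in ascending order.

Frequencies that alias to 6.1 kHz are k·fs ± 6.1 kHz for integer k ≥ 0.
k=0: 6.1 kHz.
k=1: 14.3 kHz, 26.5 kHz.
k=2: 34.7 kHz, 46.9 kHz.
k=3: 55.1 kHz, 67.3 kHz.
k=4: 75.5 kHz, 87.7 kHz.
Within [26.9 kHz, 73.3 kHz]: 34.7 kHz, 46.9 kHz, 55.1 kHz, 67.3 kHz.

34.7 kHz, 46.9 kHz, 55.1 kHz, 67.3 kHz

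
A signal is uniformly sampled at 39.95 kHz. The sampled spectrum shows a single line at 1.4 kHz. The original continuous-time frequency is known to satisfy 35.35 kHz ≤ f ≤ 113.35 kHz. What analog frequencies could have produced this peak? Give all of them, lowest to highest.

38.55 kHz, 41.35 kHz, 78.5 kHz, 81.3 kHz

Frequencies that alias to 1.4 kHz are k·fs ± 1.4 kHz for integer k ≥ 0.
k=0: 1.4 kHz.
k=1: 38.55 kHz, 41.35 kHz.
k=2: 78.5 kHz, 81.3 kHz.
k=3: 118.45 kHz, 121.25 kHz.
Within [35.35 kHz, 113.35 kHz]: 38.55 kHz, 41.35 kHz, 78.5 kHz, 81.3 kHz.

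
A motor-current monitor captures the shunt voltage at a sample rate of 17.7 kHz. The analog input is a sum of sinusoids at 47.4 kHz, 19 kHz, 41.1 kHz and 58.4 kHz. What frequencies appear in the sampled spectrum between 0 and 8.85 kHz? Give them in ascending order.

1.3 kHz, 5.3 kHz, 5.7 kHz

fs/2 = 8.85 kHz.
47.4 kHz mod fs = 12 kHz.
12 kHz > fs/2 = 8.85 kHz, folds to fs − 12 kHz = 5.7 kHz.
19 kHz mod fs = 1.3 kHz.
1.3 kHz ≤ fs/2 = 8.85 kHz, appears at 1.3 kHz.
41.1 kHz mod fs = 5.7 kHz.
5.7 kHz ≤ fs/2 = 8.85 kHz, appears at 5.7 kHz.
58.4 kHz mod fs = 5.3 kHz.
5.3 kHz ≤ fs/2 = 8.85 kHz, appears at 5.3 kHz.
Distinct values: {1.3 kHz, 5.3 kHz, 5.7 kHz}.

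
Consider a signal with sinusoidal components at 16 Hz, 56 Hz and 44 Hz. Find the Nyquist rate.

112 Hz

Highest-frequency component: 56 Hz.
Nyquist rate = 2 × 56 Hz = 112 Hz.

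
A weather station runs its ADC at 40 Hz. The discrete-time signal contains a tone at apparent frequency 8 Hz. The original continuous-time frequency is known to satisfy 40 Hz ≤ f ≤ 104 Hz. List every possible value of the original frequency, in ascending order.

48 Hz, 72 Hz, 88 Hz

Frequencies that alias to 8 Hz are k·fs ± 8 Hz for integer k ≥ 0.
k=0: 8 Hz.
k=1: 32 Hz, 48 Hz.
k=2: 72 Hz, 88 Hz.
k=3: 112 Hz, 128 Hz.
Within [40 Hz, 104 Hz]: 48 Hz, 72 Hz, 88 Hz.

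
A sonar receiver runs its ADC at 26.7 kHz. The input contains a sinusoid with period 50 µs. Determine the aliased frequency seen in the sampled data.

T = 50 µs → f = 1/T = 20 kHz.
20 kHz > fs/2 = 13.35 kHz, folds to fs − 20 kHz = 6.7 kHz.

6.7 kHz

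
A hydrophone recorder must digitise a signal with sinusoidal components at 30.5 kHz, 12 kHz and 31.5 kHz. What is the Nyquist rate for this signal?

63 kHz

Highest-frequency component: 31.5 kHz.
Nyquist rate = 2 × 31.5 kHz = 63 kHz.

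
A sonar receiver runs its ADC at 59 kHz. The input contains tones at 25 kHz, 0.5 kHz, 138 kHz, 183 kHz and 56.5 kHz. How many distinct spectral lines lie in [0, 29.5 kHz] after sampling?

5

fs/2 = 29.5 kHz.
25 kHz ≤ fs/2 = 29.5 kHz, passes unchanged.
0.5 kHz ≤ fs/2 = 29.5 kHz, passes unchanged.
138 kHz mod fs = 20 kHz.
20 kHz ≤ fs/2 = 29.5 kHz, appears at 20 kHz.
183 kHz mod fs = 6 kHz.
6 kHz ≤ fs/2 = 29.5 kHz, appears at 6 kHz.
56.5 kHz > fs/2 = 29.5 kHz, folds to fs − 56.5 kHz = 2.5 kHz.
Distinct values: {0.5 kHz, 2.5 kHz, 6 kHz, 20 kHz, 25 kHz} → 5.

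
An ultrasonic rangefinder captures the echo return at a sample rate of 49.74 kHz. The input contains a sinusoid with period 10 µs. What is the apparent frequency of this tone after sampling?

T = 10 µs → f = 1/T = 100 kHz.
100 kHz mod fs = 0.52 kHz.
0.52 kHz ≤ fs/2 = 24.87 kHz, appears at 0.52 kHz.

0.52 kHz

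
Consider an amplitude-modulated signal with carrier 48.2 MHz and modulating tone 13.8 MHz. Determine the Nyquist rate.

124 MHz

AM sidebands sit at fc ± fm = 34.4 MHz and 62 MHz.
Highest-frequency component: 62 MHz.
Nyquist rate = 2 × 62 MHz = 124 MHz.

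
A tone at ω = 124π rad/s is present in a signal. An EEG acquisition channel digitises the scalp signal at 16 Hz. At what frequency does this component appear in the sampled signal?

ω = 124π rad/s → f = ω/(2π) = 62 Hz.
62 Hz mod fs = 14 Hz.
14 Hz > fs/2 = 8 Hz, folds to fs − 14 Hz = 2 Hz.

2 Hz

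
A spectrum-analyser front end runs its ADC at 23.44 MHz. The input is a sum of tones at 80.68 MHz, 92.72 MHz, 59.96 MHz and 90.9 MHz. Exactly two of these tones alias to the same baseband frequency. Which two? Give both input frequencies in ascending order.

59.96 MHz, 80.68 MHz

fs/2 = 11.72 MHz.
80.68 MHz mod fs = 10.36 MHz.
10.36 MHz ≤ fs/2 = 11.72 MHz, appears at 10.36 MHz.
92.72 MHz mod fs = 22.4 MHz.
22.4 MHz > fs/2 = 11.72 MHz, folds to fs − 22.4 MHz = 1.04 MHz.
59.96 MHz mod fs = 13.08 MHz.
13.08 MHz > fs/2 = 11.72 MHz, folds to fs − 13.08 MHz = 10.36 MHz.
90.9 MHz mod fs = 20.58 MHz.
20.58 MHz > fs/2 = 11.72 MHz, folds to fs − 20.58 MHz = 2.86 MHz.
59.96 MHz and 80.68 MHz both map to 10.36 MHz.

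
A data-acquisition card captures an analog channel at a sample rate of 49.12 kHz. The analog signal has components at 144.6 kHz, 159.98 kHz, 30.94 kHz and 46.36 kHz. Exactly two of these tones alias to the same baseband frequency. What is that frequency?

2.76 kHz

fs/2 = 24.56 kHz.
144.6 kHz mod fs = 46.36 kHz.
46.36 kHz > fs/2 = 24.56 kHz, folds to fs − 46.36 kHz = 2.76 kHz.
159.98 kHz mod fs = 12.62 kHz.
12.62 kHz ≤ fs/2 = 24.56 kHz, appears at 12.62 kHz.
30.94 kHz > fs/2 = 24.56 kHz, folds to fs − 30.94 kHz = 18.18 kHz.
46.36 kHz > fs/2 = 24.56 kHz, folds to fs − 46.36 kHz = 2.76 kHz.
46.36 kHz and 144.6 kHz both map to 2.76 kHz.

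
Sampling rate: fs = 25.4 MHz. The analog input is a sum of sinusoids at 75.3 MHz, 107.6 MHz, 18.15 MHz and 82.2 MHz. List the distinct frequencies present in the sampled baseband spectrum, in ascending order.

0.9 MHz, 6 MHz, 7.25 MHz

fs/2 = 12.7 MHz.
75.3 MHz mod fs = 24.5 MHz.
24.5 MHz > fs/2 = 12.7 MHz, folds to fs − 24.5 MHz = 0.9 MHz.
107.6 MHz mod fs = 6 MHz.
6 MHz ≤ fs/2 = 12.7 MHz, appears at 6 MHz.
18.15 MHz > fs/2 = 12.7 MHz, folds to fs − 18.15 MHz = 7.25 MHz.
82.2 MHz mod fs = 6 MHz.
6 MHz ≤ fs/2 = 12.7 MHz, appears at 6 MHz.
Distinct values: {0.9 MHz, 6 MHz, 7.25 MHz}.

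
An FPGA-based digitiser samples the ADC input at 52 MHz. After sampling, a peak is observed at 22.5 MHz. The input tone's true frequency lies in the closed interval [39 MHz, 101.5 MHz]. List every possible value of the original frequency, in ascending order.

74.5 MHz, 81.5 MHz

Frequencies that alias to 22.5 MHz are k·fs ± 22.5 MHz for integer k ≥ 0.
k=0: 22.5 MHz.
k=1: 29.5 MHz, 74.5 MHz.
k=2: 81.5 MHz, 126.5 MHz.
k=3: 133.5 MHz, 178.5 MHz.
Within [39 MHz, 101.5 MHz]: 74.5 MHz, 81.5 MHz.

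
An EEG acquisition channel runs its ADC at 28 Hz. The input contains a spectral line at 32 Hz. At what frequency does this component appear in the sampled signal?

32 Hz mod fs = 4 Hz.
4 Hz ≤ fs/2 = 14 Hz, appears at 4 Hz.

4 Hz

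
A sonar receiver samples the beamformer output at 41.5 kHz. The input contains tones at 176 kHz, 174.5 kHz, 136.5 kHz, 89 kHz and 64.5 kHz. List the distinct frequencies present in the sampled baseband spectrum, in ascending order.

6 kHz, 8.5 kHz, 10 kHz, 12 kHz, 18.5 kHz

fs/2 = 20.75 kHz.
176 kHz mod fs = 10 kHz.
10 kHz ≤ fs/2 = 20.75 kHz, appears at 10 kHz.
174.5 kHz mod fs = 8.5 kHz.
8.5 kHz ≤ fs/2 = 20.75 kHz, appears at 8.5 kHz.
136.5 kHz mod fs = 12 kHz.
12 kHz ≤ fs/2 = 20.75 kHz, appears at 12 kHz.
89 kHz mod fs = 6 kHz.
6 kHz ≤ fs/2 = 20.75 kHz, appears at 6 kHz.
64.5 kHz mod fs = 23 kHz.
23 kHz > fs/2 = 20.75 kHz, folds to fs − 23 kHz = 18.5 kHz.
Distinct values: {6 kHz, 8.5 kHz, 10 kHz, 12 kHz, 18.5 kHz}.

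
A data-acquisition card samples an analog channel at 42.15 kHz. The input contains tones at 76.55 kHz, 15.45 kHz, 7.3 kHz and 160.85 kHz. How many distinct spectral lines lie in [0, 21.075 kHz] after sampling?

fs/2 = 21.075 kHz.
76.55 kHz mod fs = 34.4 kHz.
34.4 kHz > fs/2 = 21.075 kHz, folds to fs − 34.4 kHz = 7.75 kHz.
15.45 kHz ≤ fs/2 = 21.075 kHz, passes unchanged.
7.3 kHz ≤ fs/2 = 21.075 kHz, passes unchanged.
160.85 kHz mod fs = 34.4 kHz.
34.4 kHz > fs/2 = 21.075 kHz, folds to fs − 34.4 kHz = 7.75 kHz.
Distinct values: {7.3 kHz, 7.75 kHz, 15.45 kHz} → 3.

3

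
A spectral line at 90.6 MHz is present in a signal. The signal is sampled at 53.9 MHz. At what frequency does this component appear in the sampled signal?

90.6 MHz mod fs = 36.7 MHz.
36.7 MHz > fs/2 = 26.95 MHz, folds to fs − 36.7 MHz = 17.2 MHz.

17.2 MHz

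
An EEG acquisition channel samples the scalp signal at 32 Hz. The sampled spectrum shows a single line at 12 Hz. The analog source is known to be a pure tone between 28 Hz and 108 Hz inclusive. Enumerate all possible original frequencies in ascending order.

Frequencies that alias to 12 Hz are k·fs ± 12 Hz for integer k ≥ 0.
k=0: 12 Hz.
k=1: 20 Hz, 44 Hz.
k=2: 52 Hz, 76 Hz.
k=3: 84 Hz, 108 Hz.
k=4: 116 Hz, 140 Hz.
Within [28 Hz, 108 Hz]: 44 Hz, 52 Hz, 76 Hz, 84 Hz, 108 Hz.

44 Hz, 52 Hz, 76 Hz, 84 Hz, 108 Hz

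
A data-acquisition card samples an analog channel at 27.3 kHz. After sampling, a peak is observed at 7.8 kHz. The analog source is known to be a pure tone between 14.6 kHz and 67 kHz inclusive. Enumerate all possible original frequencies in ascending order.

19.5 kHz, 35.1 kHz, 46.8 kHz, 62.4 kHz

Frequencies that alias to 7.8 kHz are k·fs ± 7.8 kHz for integer k ≥ 0.
k=0: 7.8 kHz.
k=1: 19.5 kHz, 35.1 kHz.
k=2: 46.8 kHz, 62.4 kHz.
k=3: 74.1 kHz, 89.7 kHz.
Within [14.6 kHz, 67 kHz]: 19.5 kHz, 35.1 kHz, 46.8 kHz, 62.4 kHz.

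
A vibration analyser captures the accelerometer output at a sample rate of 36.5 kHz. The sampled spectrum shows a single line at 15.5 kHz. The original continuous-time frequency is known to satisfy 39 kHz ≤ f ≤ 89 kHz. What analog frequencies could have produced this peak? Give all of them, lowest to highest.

52 kHz, 57.5 kHz, 88.5 kHz

Frequencies that alias to 15.5 kHz are k·fs ± 15.5 kHz for integer k ≥ 0.
k=0: 15.5 kHz.
k=1: 21 kHz, 52 kHz.
k=2: 57.5 kHz, 88.5 kHz.
k=3: 94 kHz, 125 kHz.
Within [39 kHz, 89 kHz]: 52 kHz, 57.5 kHz, 88.5 kHz.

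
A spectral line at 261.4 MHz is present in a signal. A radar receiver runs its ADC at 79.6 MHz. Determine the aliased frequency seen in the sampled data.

22.6 MHz

261.4 MHz mod fs = 22.6 MHz.
22.6 MHz ≤ fs/2 = 39.8 MHz, appears at 22.6 MHz.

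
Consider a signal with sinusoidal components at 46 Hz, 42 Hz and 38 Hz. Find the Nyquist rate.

92 Hz

Highest-frequency component: 46 Hz.
Nyquist rate = 2 × 46 Hz = 92 Hz.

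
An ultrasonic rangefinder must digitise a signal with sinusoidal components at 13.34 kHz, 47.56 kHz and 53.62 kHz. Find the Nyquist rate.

107.24 kHz

Highest-frequency component: 53.62 kHz.
Nyquist rate = 2 × 53.62 kHz = 107.24 kHz.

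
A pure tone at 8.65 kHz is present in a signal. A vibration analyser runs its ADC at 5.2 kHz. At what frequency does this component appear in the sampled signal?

8.65 kHz mod fs = 3.45 kHz.
3.45 kHz > fs/2 = 2.6 kHz, folds to fs − 3.45 kHz = 1.75 kHz.

1.75 kHz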